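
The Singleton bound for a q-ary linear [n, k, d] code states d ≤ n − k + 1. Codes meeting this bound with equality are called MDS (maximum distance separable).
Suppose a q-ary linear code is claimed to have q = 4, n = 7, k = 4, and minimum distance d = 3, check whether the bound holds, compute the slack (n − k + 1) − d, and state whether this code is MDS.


Singleton RHS = n − k + 1 = 4, slack = 1, bound satisfied, not MDS.

Singleton bound: d ≤ n − k + 1.
Here n = 7, k = 4, so n − k + 1 = 4.
Given d = 3, check d ≤ 4: YES.
Slack = (n − k + 1) − d = 1.
The code is NOT MDS (slack = 1 > 0).
Description: the claimed parameters are [7, 4, 3]_4; such a code would be non-MDS.


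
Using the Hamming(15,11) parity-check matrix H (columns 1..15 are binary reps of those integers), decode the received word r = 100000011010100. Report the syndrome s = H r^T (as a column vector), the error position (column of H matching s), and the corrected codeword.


s = (0, 1, 1, 0)^T, error position = 6, corrected codeword c = 100001011010100

Compute s = H r^T mod 2 one row at a time:
  s_1 = 1 + 1 + 0 + 1 + 0 + 1 + 0 + 0 = 4 ≡ 0 (mod 2).
  s_2 = 0 + 0 + 0 + 0 + 0 + 1 + 0 + 0 = 1 ≡ 1 (mod 2).
  s_3 = 0 + 0 + 0 + 0 + 0 + 1 + 0 + 0 = 1 ≡ 1 (mod 2).
  s_4 = 1 + 0 + 0 + 0 + 1 + 1 + 1 + 0 = 4 ≡ 0 (mod 2).
s = (0, 1, 1, 0)^T — this equals column 6 of H (binary 0110), so error is at position 6.
Correct: flip bit 6 of r = 100000011010100 to get c = 100001011010100.


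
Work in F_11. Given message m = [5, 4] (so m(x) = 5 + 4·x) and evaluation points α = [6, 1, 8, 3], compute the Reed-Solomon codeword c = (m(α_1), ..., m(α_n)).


c = [7, 9, 4, 6]

Message polynomial: m(x) = 5 + 4·x (mod 11).
For each evaluation point α_i, compute m(α_i) mod 11:
  α_1 = 6: Horner steps 4 → 7, so m(6) = 7.
  α_2 = 1: Horner steps 4 → 9, so m(1) = 9.
  α_3 = 8: Horner steps 4 → 4, so m(8) = 4.
  α_4 = 3: Horner steps 4 → 6, so m(3) = 6.
Codeword c = [7, 9, 4, 6] ∈ F_11^4.


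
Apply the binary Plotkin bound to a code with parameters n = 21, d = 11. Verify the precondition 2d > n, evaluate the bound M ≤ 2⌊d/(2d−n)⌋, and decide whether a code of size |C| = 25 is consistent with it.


Plotkin bound M ≤ 22; given |C| = 25 > bound (violated).

Check applicability: 2d = 22, n = 21.
2d − n = 1 > 0, so Plotkin applies.
Compute d/(2d−n) = 11/1 ≈ 11.0000.
⌊d/(2d−n)⌋ = 11.
Plotkin bound: M ≤ 2·11 = 22.
Given |C| = 25, check: VIOLATED.
This |C| is above the Plotkin bound, so no binary code with n = 21, d = 11 and 25 codewords exists.


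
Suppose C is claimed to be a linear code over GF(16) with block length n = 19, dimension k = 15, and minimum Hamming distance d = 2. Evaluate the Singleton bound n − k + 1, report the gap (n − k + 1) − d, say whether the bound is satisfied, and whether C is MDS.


Singleton RHS = n − k + 1 = 5, slack = 3, bound satisfied, not MDS.

Singleton bound: d ≤ n − k + 1.
Here n = 19, k = 15, so n − k + 1 = 5.
Given d = 2, check d ≤ 5: YES.
Slack = (n − k + 1) − d = 3.
The code is NOT MDS (slack = 3 > 0).
Description: the claimed parameters are [19, 15, 2]_16; such a code would be non-MDS.


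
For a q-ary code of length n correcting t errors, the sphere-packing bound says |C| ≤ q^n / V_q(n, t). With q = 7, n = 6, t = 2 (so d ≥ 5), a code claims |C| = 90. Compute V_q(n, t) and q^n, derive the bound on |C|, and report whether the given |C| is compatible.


V_q(n, t) = 577, q^n = 117649, Hamming bound = 203, |C| = 90 ≤ bound (satisfied).

Step 1: Compute V_q(n, t) = Σ_{j=0}^2 C(n, j) (q−1)^j.
  j = 0: C(6,0)·(6)^0 = 1·1 = 1.
  j = 1: C(6,1)·(6)^1 = 6·6 = 36.
  j = 2: C(6,2)·(6)^2 = 15·36 = 540.
  V_q(n, t) = 1 + 36 + 540 = 577.
Step 2: q^n = 7^6 = 117649.
Step 3: Hamming bound ⌊q^n / V_q(n,t)⌋ = ⌊117649/577⌋ = 203.
Step 4: Compare |C| = 90 to 203: satisfied.
The claimed |C| lies below the Hamming bound.


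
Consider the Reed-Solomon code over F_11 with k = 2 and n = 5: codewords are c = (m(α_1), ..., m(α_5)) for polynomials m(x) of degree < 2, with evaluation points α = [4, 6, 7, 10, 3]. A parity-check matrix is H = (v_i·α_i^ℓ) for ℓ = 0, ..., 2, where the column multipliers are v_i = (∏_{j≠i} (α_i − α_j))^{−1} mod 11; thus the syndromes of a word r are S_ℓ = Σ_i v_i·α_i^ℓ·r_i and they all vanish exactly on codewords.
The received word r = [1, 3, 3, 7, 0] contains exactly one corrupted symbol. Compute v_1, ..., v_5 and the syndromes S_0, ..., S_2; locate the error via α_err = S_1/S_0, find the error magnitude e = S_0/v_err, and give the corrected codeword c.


S = (4, 6, 9), error at position 3, error magnitude e = 10, c = [1, 3, 4, 7, 0].

Step 1: column multipliers v_i = (∏_{j≠i}(α_i − α_j))^{−1} mod 11.
  i = 1 (α = 4): (4−6)(4−7)(4−10)(4−3) = (−2)·(−3)·(−6)·1 = −36 ≡ 8, so v_1 = 8^{−1} = 7 (mod 11).
  i = 2 (α = 6): (6−4)(6−7)(6−10)(6−3) = 2·(−1)·(−4)·3 = 24 ≡ 2, so v_2 = 2^{−1} = 6 (mod 11).
  i = 3 (α = 7): (7−4)(7−6)(7−10)(7−3) = 3·1·(−3)·4 = −36 ≡ 8, so v_3 = 8^{−1} = 7 (mod 11).
  i = 4 (α = 10): (10−4)(10−6)(10−7)(10−3) = 6·4·3·7 = 504 ≡ 9, so v_4 = 9^{−1} = 5 (mod 11).
  i = 5 (α = 3): (3−4)(3−6)(3−7)(3−10) = (−1)·(−3)·(−4)·(−7) = 84 ≡ 7, so v_5 = 7^{−1} = 8 (mod 11).
  v = [7, 6, 7, 5, 8].
Step 2: syndromes of r = [1, 3, 3, 7, 0] (all sums mod 11).
  S_0 = Σ v_i r_i = 7·1 + 6·3 + 7·3 + 5·7 + 8·0 = 81 ≡ 4.
  S_1 = Σ v_i α_i r_i = 7·4·1 + 6·6·3 + 7·7·3 + 5·10·7 + 8·3·0 = 633 ≡ 6.
  α_i^2 mod 11 = [5, 3, 5, 1, 9].
  S_2 = Σ v_i α_i^2 r_i = 7·5·1 + 6·3·3 + 7·5·3 + 5·1·7 + 8·9·0 = 229 ≡ 9.
  S = (4, 6, 9) ≠ 0, so r is not a codeword (an error is present).
Step 3: locate the error. For a single error e at position i, S_ℓ = v_i·e·α_i^ℓ, so α_err = S_1/S_0.
  S_0^{−1} = 4^{−1} = 3 (mod 11), so α_err = 6·3 = 18 ≡ 7 = α_3. Error position i = 3.
  Consistency check: S_2/S_1 = 9·2 = 18 ≡ 7 = α_err ✓ (single-error assumption holds).
Step 4: error magnitude e = S_0/v_3 = S_0·∏_{j≠3}(α_3 − α_j) = 4·8 = 32 ≡ 10 (mod 11).
Step 5: correct position 3: c_3 = r_3 − e = 3 − 10 ≡ 4 (mod 11). Hence c = [1, 3, 4, 7, 0].
  Check: interpolating c through the α_i gives m(x) = 8 + 1·x (degree < 2) with m(α_i) = c_i for every i, so c is indeed a codeword.


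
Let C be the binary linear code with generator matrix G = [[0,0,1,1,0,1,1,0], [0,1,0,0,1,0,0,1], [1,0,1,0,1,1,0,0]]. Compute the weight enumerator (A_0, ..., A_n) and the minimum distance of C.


Weight distribution: A_0 = 1, A_3 = 1, A_4 = 3, A_5 = 2, A_7 = 1. Minimum distance d = 3.

Enumerate all 2^3 = 8 messages m ∈ F_2^3.
For each, compute codeword c = mG in F_2^8, then tally its weight.
  m = 000 → c = 00000000, weight = 0.
  m = 100 → c = 00110110, weight = 4.
  m = 010 → c = 01001001, weight = 3.
  m = 110 → c = 01111111, weight = 7.
  m = 001 → c = 10101100, weight = 4.
  m = 101 → c = 10011010, weight = 4.
  m = 011 → c = 11100101, weight = 5.
  m = 111 → c = 11010011, weight = 5.
Tally weights:
  weight 0: 1 codewords.
  weight 3: 1 codewords.
  weight 4: 3 codewords.
  weight 5: 2 codewords.
  weight 7: 1 codewords.
Minimum distance d = smallest w > 0 with A_w > 0 = 3.
Sanity: Σ A_w = 8 = 2^3 = 8 ✓.


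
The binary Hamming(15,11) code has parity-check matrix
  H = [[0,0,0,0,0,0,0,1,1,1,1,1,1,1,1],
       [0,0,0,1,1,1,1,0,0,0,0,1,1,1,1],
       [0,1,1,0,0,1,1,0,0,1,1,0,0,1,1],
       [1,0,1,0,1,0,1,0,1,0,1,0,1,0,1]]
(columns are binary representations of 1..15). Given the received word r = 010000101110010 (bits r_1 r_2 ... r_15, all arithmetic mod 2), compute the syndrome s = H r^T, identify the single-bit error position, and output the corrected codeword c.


s = (0, 0, 1, 1)^T, error position = 3, corrected codeword c = 011000101110010

Compute s = H r^T mod 2 one row at a time:
  s_1 = 0 + 1 + 1 + 1 + 0 + 0 + 1 + 0 = 4 ≡ 0 (mod 2).
  s_2 = 0 + 0 + 0 + 1 + 0 + 0 + 1 + 0 = 2 ≡ 0 (mod 2).
  s_3 = 1 + 0 + 0 + 1 + 1 + 1 + 1 + 0 = 5 ≡ 1 (mod 2).
  s_4 = 0 + 0 + 0 + 1 + 1 + 1 + 0 + 0 = 3 ≡ 1 (mod 2).
s = (0, 0, 1, 1)^T — this equals column 3 of H (binary 0011), so error is at position 3.
Correct: flip bit 3 of r = 010000101110010 to get c = 011000101110010.


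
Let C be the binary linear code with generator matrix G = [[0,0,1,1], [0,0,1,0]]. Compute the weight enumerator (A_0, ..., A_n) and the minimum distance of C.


Weight distribution: A_0 = 1, A_1 = 2, A_2 = 1. Minimum distance d = 1.

Enumerate all 2^2 = 4 messages m ∈ F_2^2.
For each, compute codeword c = mG in F_2^4, then tally its weight.
  m = 00 → c = 0000, weight = 0.
  m = 10 → c = 0011, weight = 2.
  m = 01 → c = 0010, weight = 1.
  m = 11 → c = 0001, weight = 1.
Tally weights:
  weight 0: 1 codewords.
  weight 1: 2 codewords.
  weight 2: 1 codewords.
Minimum distance d = smallest w > 0 with A_w > 0 = 1.
Sanity: Σ A_w = 4 = 2^2 = 4 ✓.


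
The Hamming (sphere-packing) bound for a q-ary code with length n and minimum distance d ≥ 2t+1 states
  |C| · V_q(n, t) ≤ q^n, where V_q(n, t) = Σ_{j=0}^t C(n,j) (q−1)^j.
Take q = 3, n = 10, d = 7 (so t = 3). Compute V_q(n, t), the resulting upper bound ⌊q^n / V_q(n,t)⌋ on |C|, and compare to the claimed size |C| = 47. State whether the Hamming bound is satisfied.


V_q(n, t) = 1161, q^n = 59049, Hamming bound = 50, |C| = 47 ≤ bound (satisfied).

Step 1: Compute V_q(n, t) = Σ_{j=0}^3 C(n, j) (q−1)^j.
  j = 0: C(10,0)·(2)^0 = 1·1 = 1.
  j = 1: C(10,1)·(2)^1 = 10·2 = 20.
  j = 2: C(10,2)·(2)^2 = 45·4 = 180.
  j = 3: C(10,3)·(2)^3 = 120·8 = 960.
  V_q(n, t) = 1 + 20 + 180 + 960 = 1161.
Step 2: q^n = 3^10 = 59049.
Step 3: Hamming bound ⌊q^n / V_q(n,t)⌋ = ⌊59049/1161⌋ = 50.
Step 4: Compare |C| = 47 to 50: satisfied.
The claimed |C| lies below the Hamming bound.


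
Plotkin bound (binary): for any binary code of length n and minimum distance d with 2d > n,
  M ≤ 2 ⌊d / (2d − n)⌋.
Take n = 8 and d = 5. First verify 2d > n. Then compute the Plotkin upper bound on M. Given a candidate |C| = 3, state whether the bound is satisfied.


Plotkin bound M ≤ 4; given |C| = 3 ≤ bound (satisfied).

Check applicability: 2d = 10, n = 8.
2d − n = 2 > 0, so Plotkin applies.
Compute d/(2d−n) = 5/2 ≈ 2.5000.
⌊d/(2d−n)⌋ = 2.
Plotkin bound: M ≤ 2·2 = 4.
Given |C| = 3, check: satisfied.
This |C| is below the Plotkin bound.


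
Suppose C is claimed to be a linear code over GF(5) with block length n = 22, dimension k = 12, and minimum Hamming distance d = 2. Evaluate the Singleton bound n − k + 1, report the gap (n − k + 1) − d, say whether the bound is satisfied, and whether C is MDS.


Singleton RHS = n − k + 1 = 11, slack = 9, bound satisfied, not MDS.

Singleton bound: d ≤ n − k + 1.
Here n = 22, k = 12, so n − k + 1 = 11.
Given d = 2, check d ≤ 11: YES.
Slack = (n − k + 1) − d = 9.
The code is NOT MDS (slack = 9 > 0).
Description: the claimed parameters are [22, 12, 2]_5; such a code would be non-MDS.


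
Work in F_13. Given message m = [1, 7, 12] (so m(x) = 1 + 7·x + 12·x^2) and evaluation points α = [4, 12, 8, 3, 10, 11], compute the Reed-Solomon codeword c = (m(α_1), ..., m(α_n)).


c = [0, 6, 6, 0, 10, 9]

Message polynomial: m(x) = 1 + 7·x + 12·x^2 (mod 13).
For each evaluation point α_i, compute m(α_i) mod 13:
  α_1 = 4: Horner steps 12 → 3 → 0, so m(4) = 0.
  α_2 = 12: Horner steps 12 → 8 → 6, so m(12) = 6.
  α_3 = 8: Horner steps 12 → 12 → 6, so m(8) = 6.
  α_4 = 3: Horner steps 12 → 4 → 0, so m(3) = 0.
  α_5 = 10: Horner steps 12 → 10 → 10, so m(10) = 10.
  α_6 = 11: Horner steps 12 → 9 → 9, so m(11) = 9.
Codeword c = [0, 6, 6, 0, 10, 9] ∈ F_13^6.


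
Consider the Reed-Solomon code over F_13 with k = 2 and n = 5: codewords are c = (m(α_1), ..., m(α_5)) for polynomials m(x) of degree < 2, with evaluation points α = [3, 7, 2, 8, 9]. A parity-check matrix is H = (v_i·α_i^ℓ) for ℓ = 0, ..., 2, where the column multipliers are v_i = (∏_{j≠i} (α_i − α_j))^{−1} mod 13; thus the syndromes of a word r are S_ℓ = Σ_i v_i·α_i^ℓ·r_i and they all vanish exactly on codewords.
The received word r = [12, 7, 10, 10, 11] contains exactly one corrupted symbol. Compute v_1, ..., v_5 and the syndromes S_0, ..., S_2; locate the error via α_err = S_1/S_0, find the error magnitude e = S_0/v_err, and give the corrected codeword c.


S = (3, 11, 10), error at position 4, error magnitude e = 1, c = [12, 7, 10, 9, 11].

Step 1: column multipliers v_i = (∏_{j≠i}(α_i − α_j))^{−1} mod 13.
  i = 1 (α = 3): (3−7)(3−2)(3−8)(3−9) = (−4)·1·(−5)·(−6) = −120 ≡ 10, so v_1 = 10^{−1} = 4 (mod 13).
  i = 2 (α = 7): (7−3)(7−2)(7−8)(7−9) = 4·5·(−1)·(−2) = 40 ≡ 1, so v_2 = 1^{−1} = 1 (mod 13).
  i = 3 (α = 2): (2−3)(2−7)(2−8)(2−9) = (−1)·(−5)·(−6)·(−7) = 210 ≡ 2, so v_3 = 2^{−1} = 7 (mod 13).
  i = 4 (α = 8): (8−3)(8−7)(8−2)(8−9) = 5·1·6·(−1) = −30 ≡ 9, so v_4 = 9^{−1} = 3 (mod 13).
  i = 5 (α = 9): (9−3)(9−7)(9−2)(9−8) = 6·2·7·1 = 84 ≡ 6, so v_5 = 6^{−1} = 11 (mod 13).
  v = [4, 1, 7, 3, 11].
Step 2: syndromes of r = [12, 7, 10, 10, 11] (all sums mod 13).
  S_0 = Σ v_i r_i = 4·12 + 1·7 + 7·10 + 3·10 + 11·11 = 276 ≡ 3.
  S_1 = Σ v_i α_i r_i = 4·3·12 + 1·7·7 + 7·2·10 + 3·8·10 + 11·9·11 = 1662 ≡ 11.
  α_i^2 mod 13 = [9, 10, 4, 12, 3].
  S_2 = Σ v_i α_i^2 r_i = 4·9·12 + 1·10·7 + 7·4·10 + 3·12·10 + 11·3·11 = 1505 ≡ 10.
  S = (3, 11, 10) ≠ 0, so r is not a codeword (an error is present).
Step 3: locate the error. For a single error e at position i, S_ℓ = v_i·e·α_i^ℓ, so α_err = S_1/S_0.
  S_0^{−1} = 3^{−1} = 9 (mod 13), so α_err = 11·9 = 99 ≡ 8 = α_4. Error position i = 4.
  Consistency check: S_2/S_1 = 10·6 = 60 ≡ 8 = α_err ✓ (single-error assumption holds).
Step 4: error magnitude e = S_0/v_4 = S_0·∏_{j≠4}(α_4 − α_j) = 3·9 = 27 ≡ 1 (mod 13).
Step 5: correct position 4: c_4 = r_4 − e = 10 − 1 ≡ 9 (mod 13). Hence c = [12, 7, 10, 9, 11].
  Check: interpolating c through the α_i gives m(x) = 6 + 2·x (degree < 2) with m(α_i) = c_i for every i, so c is indeed a codeword.


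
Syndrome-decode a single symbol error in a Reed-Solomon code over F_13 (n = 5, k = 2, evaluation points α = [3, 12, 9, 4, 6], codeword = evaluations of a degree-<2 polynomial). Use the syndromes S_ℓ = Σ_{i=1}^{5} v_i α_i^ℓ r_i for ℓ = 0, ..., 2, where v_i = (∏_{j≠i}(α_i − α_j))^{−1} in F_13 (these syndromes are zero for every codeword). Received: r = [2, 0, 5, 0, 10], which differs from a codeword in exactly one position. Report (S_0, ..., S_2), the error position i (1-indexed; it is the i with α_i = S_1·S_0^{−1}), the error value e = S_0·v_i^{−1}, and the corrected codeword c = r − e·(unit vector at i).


S = (11, 5, 7), error at position 4, error magnitude e = 4, c = [2, 0, 5, 9, 10].

Step 1: column multipliers v_i = (∏_{j≠i}(α_i − α_j))^{−1} mod 13.
  i = 1 (α = 3): (3−12)(3−9)(3−4)(3−6) = (−9)·(−6)·(−1)·(−3) = 162 ≡ 6, so v_1 = 6^{−1} = 11 (mod 13).
  i = 2 (α = 12): (12−3)(12−9)(12−4)(12−6) = 9·3·8·6 = 1296 ≡ 9, so v_2 = 9^{−1} = 3 (mod 13).
  i = 3 (α = 9): (9−3)(9−12)(9−4)(9−6) = 6·(−3)·5·3 = −270 ≡ 3, so v_3 = 3^{−1} = 9 (mod 13).
  i = 4 (α = 4): (4−3)(4−12)(4−9)(4−6) = 1·(−8)·(−5)·(−2) = −80 ≡ 11, so v_4 = 11^{−1} = 6 (mod 13).
  i = 5 (α = 6): (6−3)(6−12)(6−9)(6−4) = 3·(−6)·(−3)·2 = 108 ≡ 4, so v_5 = 4^{−1} = 10 (mod 13).
  v = [11, 3, 9, 6, 10].
Step 2: syndromes of r = [2, 0, 5, 0, 10] (all sums mod 13).
  S_0 = Σ v_i r_i = 11·2 + 3·0 + 9·5 + 6·0 + 10·10 = 167 ≡ 11.
  S_1 = Σ v_i α_i r_i = 11·3·2 + 3·12·0 + 9·9·5 + 6·4·0 + 10·6·10 = 1071 ≡ 5.
  α_i^2 mod 13 = [9, 1, 3, 3, 10].
  S_2 = Σ v_i α_i^2 r_i = 11·9·2 + 3·1·0 + 9·3·5 + 6·3·0 + 10·10·10 = 1333 ≡ 7.
  S = (11, 5, 7) ≠ 0, so r is not a codeword (an error is present).
Step 3: locate the error. For a single error e at position i, S_ℓ = v_i·e·α_i^ℓ, so α_err = S_1/S_0.
  S_0^{−1} = 11^{−1} = 6 (mod 13), so α_err = 5·6 = 30 ≡ 4 = α_4. Error position i = 4.
  Consistency check: S_2/S_1 = 7·8 = 56 ≡ 4 = α_err ✓ (single-error assumption holds).
Step 4: error magnitude e = S_0/v_4 = S_0·∏_{j≠4}(α_4 − α_j) = 11·11 = 121 ≡ 4 (mod 13).
Step 5: correct position 4: c_4 = r_4 − e = 0 − 4 ≡ 9 (mod 13). Hence c = [2, 0, 5, 9, 10].
  Check: interpolating c through the α_i gives m(x) = 7 + 7·x (degree < 2) with m(α_i) = c_i for every i, so c is indeed a codeword.


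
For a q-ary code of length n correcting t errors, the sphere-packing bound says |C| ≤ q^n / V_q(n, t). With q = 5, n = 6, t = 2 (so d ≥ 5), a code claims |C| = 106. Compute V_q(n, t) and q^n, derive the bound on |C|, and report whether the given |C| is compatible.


V_q(n, t) = 265, q^n = 15625, Hamming bound = 58, |C| = 106 > bound (violated).

Step 1: Compute V_q(n, t) = Σ_{j=0}^2 C(n, j) (q−1)^j.
  j = 0: C(6,0)·(4)^0 = 1·1 = 1.
  j = 1: C(6,1)·(4)^1 = 6·4 = 24.
  j = 2: C(6,2)·(4)^2 = 15·16 = 240.
  V_q(n, t) = 1 + 24 + 240 = 265.
Step 2: q^n = 5^6 = 15625.
Step 3: Hamming bound ⌊q^n / V_q(n,t)⌋ = ⌊15625/265⌋ = 58.
Step 4: Compare |C| = 106 to 58: violated.
The claimed |C| lies above the Hamming bound, so no 5-ary code of length 6 with d ≥ 5 can have 106 codewords.


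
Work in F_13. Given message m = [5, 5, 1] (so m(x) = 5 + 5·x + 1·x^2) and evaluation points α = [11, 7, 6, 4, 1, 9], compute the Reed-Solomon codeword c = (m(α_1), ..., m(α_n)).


c = [12, 11, 6, 2, 11, 1]

Message polynomial: m(x) = 5 + 5·x + 1·x^2 (mod 13).
For each evaluation point α_i, compute m(α_i) mod 13:
  α_1 = 11: Horner steps 1 → 3 → 12, so m(11) = 12.
  α_2 = 7: Horner steps 1 → 12 → 11, so m(7) = 11.
  α_3 = 6: Horner steps 1 → 11 → 6, so m(6) = 6.
  α_4 = 4: Horner steps 1 → 9 → 2, so m(4) = 2.
  α_5 = 1: Horner steps 1 → 6 → 11, so m(1) = 11.
  α_6 = 9: Horner steps 1 → 1 → 1, so m(9) = 1.
Codeword c = [12, 11, 6, 2, 11, 1] ∈ F_13^6.


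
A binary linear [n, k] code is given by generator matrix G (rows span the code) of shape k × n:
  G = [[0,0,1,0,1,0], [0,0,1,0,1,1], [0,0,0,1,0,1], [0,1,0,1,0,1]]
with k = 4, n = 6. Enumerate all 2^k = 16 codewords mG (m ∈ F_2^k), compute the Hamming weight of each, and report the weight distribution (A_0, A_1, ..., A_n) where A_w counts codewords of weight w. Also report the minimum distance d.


Weight distribution: A_0 = 1, A_1 = 3, A_2 = 4, A_3 = 4, A_4 = 3, A_5 = 1. Minimum distance d = 1.

Enumerate all 2^4 = 16 messages m ∈ F_2^4.
For each, compute codeword c = mG in F_2^6, then tally its weight.
  m = 0000 → c = 000000, weight = 0.
  m = 1000 → c = 001010, weight = 2.
  m = 0100 → c = 001011, weight = 3.
  m = 1100 → c = 000001, weight = 1.
  m = 0010 → c = 000101, weight = 2.
  m = 1010 → c = 001111, weight = 4.
  m = 0110 → c = 001110, weight = 3.
  m = 1110 → c = 000100, weight = 1.
  m = 0001 → c = 010101, weight = 3.
  m = 1001 → c = 011111, weight = 5.
  m = 0101 → c = 011110, weight = 4.
  m = 1101 → c = 010100, weight = 2.
  m = 0011 → c = 010000, weight = 1.
  m = 1011 → c = 011010, weight = 3.
  m = 0111 → c = 011011, weight = 4.
  m = 1111 → c = 010001, weight = 2.
Tally weights:
  weight 0: 1 codewords.
  weight 1: 3 codewords.
  weight 2: 4 codewords.
  weight 3: 4 codewords.
  weight 4: 3 codewords.
  weight 5: 1 codewords.
Minimum distance d = smallest w > 0 with A_w > 0 = 1.
Sanity: Σ A_w = 16 = 2^4 = 16 ✓.


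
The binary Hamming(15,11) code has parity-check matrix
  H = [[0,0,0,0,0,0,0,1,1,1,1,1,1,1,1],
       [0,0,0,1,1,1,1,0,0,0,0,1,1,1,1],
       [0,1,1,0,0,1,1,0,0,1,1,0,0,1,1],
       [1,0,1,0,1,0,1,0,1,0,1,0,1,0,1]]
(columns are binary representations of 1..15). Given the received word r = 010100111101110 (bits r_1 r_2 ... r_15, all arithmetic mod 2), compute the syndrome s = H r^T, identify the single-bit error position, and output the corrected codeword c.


s = (0, 1, 0, 1)^T, error position = 5, corrected codeword c = 010110111101110

Compute s = H r^T mod 2 one row at a time:
  s_1 = 1 + 1 + 1 + 0 + 1 + 1 + 1 + 0 = 6 ≡ 0 (mod 2).
  s_2 = 1 + 0 + 0 + 1 + 1 + 1 + 1 + 0 = 5 ≡ 1 (mod 2).
  s_3 = 1 + 0 + 0 + 1 + 1 + 0 + 1 + 0 = 4 ≡ 0 (mod 2).
  s_4 = 0 + 0 + 0 + 1 + 1 + 0 + 1 + 0 = 3 ≡ 1 (mod 2).
s = (0, 1, 0, 1)^T — this equals column 5 of H (binary 0101), so error is at position 5.
Correct: flip bit 5 of r = 010100111101110 to get c = 010110111101110.


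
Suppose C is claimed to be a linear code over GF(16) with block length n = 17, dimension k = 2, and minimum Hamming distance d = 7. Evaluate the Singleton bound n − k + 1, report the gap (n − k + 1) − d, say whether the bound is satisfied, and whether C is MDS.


Singleton RHS = n − k + 1 = 16, slack = 9, bound satisfied, not MDS.

Singleton bound: d ≤ n − k + 1.
Here n = 17, k = 2, so n − k + 1 = 16.
Given d = 7, check d ≤ 16: YES.
Slack = (n − k + 1) − d = 9.
The code is NOT MDS (slack = 9 > 0).
Description: the claimed parameters are [17, 2, 7]_16; such a code would be non-MDS.


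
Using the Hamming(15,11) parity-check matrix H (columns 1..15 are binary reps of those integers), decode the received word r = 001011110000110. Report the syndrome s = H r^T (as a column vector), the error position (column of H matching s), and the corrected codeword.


s = (1, 1, 0, 0)^T, error position = 12, corrected codeword c = 001011110001110

Compute s = H r^T mod 2 one row at a time:
  s_1 = 1 + 0 + 0 + 0 + 0 + 1 + 1 + 0 = 3 ≡ 1 (mod 2).
  s_2 = 0 + 1 + 1 + 1 + 0 + 1 + 1 + 0 = 5 ≡ 1 (mod 2).
  s_3 = 0 + 1 + 1 + 1 + 0 + 0 + 1 + 0 = 4 ≡ 0 (mod 2).
  s_4 = 0 + 1 + 1 + 1 + 0 + 0 + 1 + 0 = 4 ≡ 0 (mod 2).
s = (1, 1, 0, 0)^T — this equals column 12 of H (binary 1100), so error is at position 12.
Correct: flip bit 12 of r = 001011110000110 to get c = 001011110001110.


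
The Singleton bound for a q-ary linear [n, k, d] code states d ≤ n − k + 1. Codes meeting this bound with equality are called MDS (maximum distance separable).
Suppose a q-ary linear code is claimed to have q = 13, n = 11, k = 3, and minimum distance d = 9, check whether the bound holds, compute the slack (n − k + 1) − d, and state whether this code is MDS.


Singleton RHS = n − k + 1 = 9, slack = 0, bound satisfied, MDS.

Singleton bound: d ≤ n − k + 1.
Here n = 11, k = 3, so n − k + 1 = 9.
Given d = 9, check d ≤ 9: YES.
Slack = (n − k + 1) − d = 0.
The code is MDS (slack = 0).
Description: the claimed parameters are [11, 3, 9]_13; such a code would be MDS (meets Singleton bound).


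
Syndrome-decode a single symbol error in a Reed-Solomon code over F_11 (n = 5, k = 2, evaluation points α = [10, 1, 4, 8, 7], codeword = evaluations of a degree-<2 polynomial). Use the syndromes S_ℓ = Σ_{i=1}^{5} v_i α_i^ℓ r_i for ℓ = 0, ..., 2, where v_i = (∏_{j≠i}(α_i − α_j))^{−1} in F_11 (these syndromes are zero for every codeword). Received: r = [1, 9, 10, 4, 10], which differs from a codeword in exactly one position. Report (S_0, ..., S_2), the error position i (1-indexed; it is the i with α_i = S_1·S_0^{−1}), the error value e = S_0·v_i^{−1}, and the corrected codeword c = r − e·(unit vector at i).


S = (1, 7, 5), error at position 5, error magnitude e = 10, c = [1, 9, 10, 4, 0].

Step 1: column multipliers v_i = (∏_{j≠i}(α_i − α_j))^{−1} mod 11.
  i = 1 (α = 10): (10−1)(10−4)(10−8)(10−7) = 9·6·2·3 = 324 ≡ 5, so v_1 = 5^{−1} = 9 (mod 11).
  i = 2 (α = 1): (1−10)(1−4)(1−8)(1−7) = (−9)·(−3)·(−7)·(−6) = 1134 ≡ 1, so v_2 = 1^{−1} = 1 (mod 11).
  i = 3 (α = 4): (4−10)(4−1)(4−8)(4−7) = (−6)·3·(−4)·(−3) = −216 ≡ 4, so v_3 = 4^{−1} = 3 (mod 11).
  i = 4 (α = 8): (8−10)(8−1)(8−4)(8−7) = (−2)·7·4·1 = −56 ≡ 10, so v_4 = 10^{−1} = 10 (mod 11).
  i = 5 (α = 7): (7−10)(7−1)(7−4)(7−8) = (−3)·6·3·(−1) = 54 ≡ 10, so v_5 = 10^{−1} = 10 (mod 11).
  v = [9, 1, 3, 10, 10].
Step 2: syndromes of r = [1, 9, 10, 4, 10] (all sums mod 11).
  S_0 = Σ v_i r_i = 9·1 + 1·9 + 3·10 + 10·4 + 10·10 = 188 ≡ 1.
  S_1 = Σ v_i α_i r_i = 9·10·1 + 1·1·9 + 3·4·10 + 10·8·4 + 10·7·10 = 1239 ≡ 7.
  α_i^2 mod 11 = [1, 1, 5, 9, 5].
  S_2 = Σ v_i α_i^2 r_i = 9·1·1 + 1·1·9 + 3·5·10 + 10·9·4 + 10·5·10 = 1028 ≡ 5.
  S = (1, 7, 5) ≠ 0, so r is not a codeword (an error is present).
Step 3: locate the error. For a single error e at position i, S_ℓ = v_i·e·α_i^ℓ, so α_err = S_1/S_0.
  S_0^{−1} = 1^{−1} = 1 (mod 11), so α_err = 7·1 = 7 ≡ 7 = α_5. Error position i = 5.
  Consistency check: S_2/S_1 = 5·8 = 40 ≡ 7 = α_err ✓ (single-error assumption holds).
Step 4: error magnitude e = S_0/v_5 = S_0·∏_{j≠5}(α_5 − α_j) = 1·10 = 10 ≡ 10 (mod 11).
Step 5: correct position 5: c_5 = r_5 − e = 10 − 10 ≡ 0 (mod 11). Hence c = [1, 9, 10, 4, 0].
  Check: interpolating c through the α_i gives m(x) = 5 + 4·x (degree < 2) with m(α_i) = c_i for every i, so c is indeed a codeword.


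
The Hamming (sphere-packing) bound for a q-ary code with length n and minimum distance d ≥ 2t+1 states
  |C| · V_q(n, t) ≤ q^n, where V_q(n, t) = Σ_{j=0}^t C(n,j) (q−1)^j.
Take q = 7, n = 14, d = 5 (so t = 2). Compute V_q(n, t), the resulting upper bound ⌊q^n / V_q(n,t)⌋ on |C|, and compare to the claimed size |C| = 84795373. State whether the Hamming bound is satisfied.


V_q(n, t) = 3361, q^n = 678223072849, Hamming bound = 201792047, |C| = 84795373 ≤ bound (satisfied).

Step 1: Compute V_q(n, t) = Σ_{j=0}^2 C(n, j) (q−1)^j.
  j = 0: C(14,0)·(6)^0 = 1·1 = 1.
  j = 1: C(14,1)·(6)^1 = 14·6 = 84.
  j = 2: C(14,2)·(6)^2 = 91·36 = 3276.
  V_q(n, t) = 1 + 84 + 3276 = 3361.
Step 2: q^n = 7^14 = 678223072849.
Step 3: Hamming bound ⌊q^n / V_q(n,t)⌋ = ⌊678223072849/3361⌋ = 201792047.
Step 4: Compare |C| = 84795373 to 201792047: satisfied.
The claimed |C| lies below the Hamming bound.


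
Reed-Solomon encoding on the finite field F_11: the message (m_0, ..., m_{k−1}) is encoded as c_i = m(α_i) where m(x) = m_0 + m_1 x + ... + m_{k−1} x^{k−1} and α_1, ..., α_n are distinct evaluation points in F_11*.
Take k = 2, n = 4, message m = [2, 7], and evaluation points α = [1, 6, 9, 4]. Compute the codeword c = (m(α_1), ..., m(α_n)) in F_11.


c = [9, 0, 10, 8]

Message polynomial: m(x) = 2 + 7·x (mod 11).
For each evaluation point α_i, compute m(α_i) mod 11:
  α_1 = 1: Horner steps 7 → 9, so m(1) = 9.
  α_2 = 6: Horner steps 7 → 0, so m(6) = 0.
  α_3 = 9: Horner steps 7 → 10, so m(9) = 10.
  α_4 = 4: Horner steps 7 → 8, so m(4) = 8.
Codeword c = [9, 0, 10, 8] ∈ F_11^4.


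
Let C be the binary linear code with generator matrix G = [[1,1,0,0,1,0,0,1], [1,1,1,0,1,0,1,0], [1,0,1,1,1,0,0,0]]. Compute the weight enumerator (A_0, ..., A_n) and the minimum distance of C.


Weight distribution: A_0 = 1, A_3 = 2, A_4 = 3, A_5 = 2. Minimum distance d = 3.

Enumerate all 2^3 = 8 messages m ∈ F_2^3.
For each, compute codeword c = mG in F_2^8, then tally its weight.
  m = 000 → c = 00000000, weight = 0.
  m = 100 → c = 11001001, weight = 4.
  m = 010 → c = 11101010, weight = 5.
  m = 110 → c = 00100011, weight = 3.
  m = 001 → c = 10111000, weight = 4.
  m = 101 → c = 01110001, weight = 4.
  m = 011 → c = 01010010, weight = 3.
  m = 111 → c = 10011011, weight = 5.
Tally weights:
  weight 0: 1 codewords.
  weight 3: 2 codewords.
  weight 4: 3 codewords.
  weight 5: 2 codewords.
Minimum distance d = smallest w > 0 with A_w > 0 = 3.
Sanity: Σ A_w = 8 = 2^3 = 8 ✓.


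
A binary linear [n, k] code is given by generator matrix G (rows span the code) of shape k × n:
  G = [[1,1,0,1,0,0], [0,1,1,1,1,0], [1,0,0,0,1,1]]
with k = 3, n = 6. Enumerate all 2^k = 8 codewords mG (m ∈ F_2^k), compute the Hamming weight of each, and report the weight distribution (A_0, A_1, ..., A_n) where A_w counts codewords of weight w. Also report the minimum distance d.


Weight distribution: A_0 = 1, A_2 = 1, A_3 = 3, A_4 = 2, A_5 = 1. Minimum distance d = 2.

Enumerate all 2^3 = 8 messages m ∈ F_2^3.
For each, compute codeword c = mG in F_2^6, then tally its weight.
  m = 000 → c = 000000, weight = 0.
  m = 100 → c = 110100, weight = 3.
  m = 010 → c = 011110, weight = 4.
  m = 110 → c = 101010, weight = 3.
  m = 001 → c = 100011, weight = 3.
  m = 101 → c = 010111, weight = 4.
  m = 011 → c = 111101, weight = 5.
  m = 111 → c = 001001, weight = 2.
Tally weights:
  weight 0: 1 codewords.
  weight 2: 1 codewords.
  weight 3: 3 codewords.
  weight 4: 2 codewords.
  weight 5: 1 codewords.
Minimum distance d = smallest w > 0 with A_w > 0 = 2.
Sanity: Σ A_w = 8 = 2^3 = 8 ✓.


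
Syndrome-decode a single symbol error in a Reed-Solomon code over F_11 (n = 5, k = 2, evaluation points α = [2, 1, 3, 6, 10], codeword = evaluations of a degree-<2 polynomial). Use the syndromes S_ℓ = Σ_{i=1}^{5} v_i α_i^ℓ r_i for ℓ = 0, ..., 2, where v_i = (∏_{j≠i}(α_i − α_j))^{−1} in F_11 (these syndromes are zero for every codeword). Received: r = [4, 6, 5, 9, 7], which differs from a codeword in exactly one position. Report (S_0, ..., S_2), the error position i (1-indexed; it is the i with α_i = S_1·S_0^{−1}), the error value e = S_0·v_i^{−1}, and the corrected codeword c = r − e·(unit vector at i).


S = (4, 8, 5), error at position 1, error magnitude e = 4, c = [0, 6, 5, 9, 7].

Step 1: column multipliers v_i = (∏_{j≠i}(α_i − α_j))^{−1} mod 11.
  i = 1 (α = 2): (2−1)(2−3)(2−6)(2−10) = 1·(−1)·(−4)·(−8) = −32 ≡ 1, so v_1 = 1^{−1} = 1 (mod 11).
  i = 2 (α = 1): (1−2)(1−3)(1−6)(1−10) = (−1)·(−2)·(−5)·(−9) = 90 ≡ 2, so v_2 = 2^{−1} = 6 (mod 11).
  i = 3 (α = 3): (3−2)(3−1)(3−6)(3−10) = 1·2·(−3)·(−7) = 42 ≡ 9, so v_3 = 9^{−1} = 5 (mod 11).
  i = 4 (α = 6): (6−2)(6−1)(6−3)(6−10) = 4·5·3·(−4) = −240 ≡ 2, so v_4 = 2^{−1} = 6 (mod 11).
  i = 5 (α = 10): (10−2)(10−1)(10−3)(10−6) = 8·9·7·4 = 2016 ≡ 3, so v_5 = 3^{−1} = 4 (mod 11).
  v = [1, 6, 5, 6, 4].
Step 2: syndromes of r = [4, 6, 5, 9, 7] (all sums mod 11).
  S_0 = Σ v_i r_i = 1·4 + 6·6 + 5·5 + 6·9 + 4·7 = 147 ≡ 4.
  S_1 = Σ v_i α_i r_i = 1·2·4 + 6·1·6 + 5·3·5 + 6·6·9 + 4·10·7 = 723 ≡ 8.
  α_i^2 mod 11 = [4, 1, 9, 3, 1].
  S_2 = Σ v_i α_i^2 r_i = 1·4·4 + 6·1·6 + 5·9·5 + 6·3·9 + 4·1·7 = 467 ≡ 5.
  S = (4, 8, 5) ≠ 0, so r is not a codeword (an error is present).
Step 3: locate the error. For a single error e at position i, S_ℓ = v_i·e·α_i^ℓ, so α_err = S_1/S_0.
  S_0^{−1} = 4^{−1} = 3 (mod 11), so α_err = 8·3 = 24 ≡ 2 = α_1. Error position i = 1.
  Consistency check: S_2/S_1 = 5·7 = 35 ≡ 2 = α_err ✓ (single-error assumption holds).
Step 4: error magnitude e = S_0/v_1 = S_0·∏_{j≠1}(α_1 − α_j) = 4·1 = 4 ≡ 4 (mod 11).
Step 5: correct position 1: c_1 = r_1 − e = 4 − 4 ≡ 0 (mod 11). Hence c = [0, 6, 5, 9, 7].
  Check: interpolating c through the α_i gives m(x) = 1 + 5·x (degree < 2) with m(α_i) = c_i for every i, so c is indeed a codeword.


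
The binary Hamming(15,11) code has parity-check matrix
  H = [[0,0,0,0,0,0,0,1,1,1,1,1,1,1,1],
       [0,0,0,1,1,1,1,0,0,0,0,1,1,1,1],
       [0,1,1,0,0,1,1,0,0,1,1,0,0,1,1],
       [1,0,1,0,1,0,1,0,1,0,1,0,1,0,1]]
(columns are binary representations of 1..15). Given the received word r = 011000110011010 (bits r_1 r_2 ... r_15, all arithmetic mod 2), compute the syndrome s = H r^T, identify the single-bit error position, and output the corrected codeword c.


s = (0, 1, 1, 1)^T, error position = 7, corrected codeword c = 011000010011010

Compute s = H r^T mod 2 one row at a time:
  s_1 = 1 + 0 + 0 + 1 + 1 + 0 + 1 + 0 = 4 ≡ 0 (mod 2).
  s_2 = 0 + 0 + 0 + 1 + 1 + 0 + 1 + 0 = 3 ≡ 1 (mod 2).
  s_3 = 1 + 1 + 0 + 1 + 0 + 1 + 1 + 0 = 5 ≡ 1 (mod 2).
  s_4 = 0 + 1 + 0 + 1 + 0 + 1 + 0 + 0 = 3 ≡ 1 (mod 2).
s = (0, 1, 1, 1)^T — this equals column 7 of H (binary 0111), so error is at position 7.
Correct: flip bit 7 of r = 011000110011010 to get c = 011000010011010.


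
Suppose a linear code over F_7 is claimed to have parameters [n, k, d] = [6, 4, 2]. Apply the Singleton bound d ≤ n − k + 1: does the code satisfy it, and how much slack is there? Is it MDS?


Singleton RHS = n − k + 1 = 3, slack = 1, bound satisfied, not MDS.

Singleton bound: d ≤ n − k + 1.
Here n = 6, k = 4, so n − k + 1 = 3.
Given d = 2, check d ≤ 3: YES.
Slack = (n − k + 1) − d = 1.
The code is NOT MDS (slack = 1 > 0).
Description: the claimed parameters are [6, 4, 2]_7; such a code would be non-MDS.


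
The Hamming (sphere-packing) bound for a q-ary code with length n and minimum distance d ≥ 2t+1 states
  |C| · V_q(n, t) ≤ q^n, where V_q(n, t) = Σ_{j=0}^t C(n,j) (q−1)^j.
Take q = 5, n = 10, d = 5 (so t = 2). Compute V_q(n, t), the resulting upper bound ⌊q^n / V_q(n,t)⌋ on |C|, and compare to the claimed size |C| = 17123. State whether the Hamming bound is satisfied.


V_q(n, t) = 761, q^n = 9765625, Hamming bound = 12832, |C| = 17123 > bound (violated).

Step 1: Compute V_q(n, t) = Σ_{j=0}^2 C(n, j) (q−1)^j.
  j = 0: C(10,0)·(4)^0 = 1·1 = 1.
  j = 1: C(10,1)·(4)^1 = 10·4 = 40.
  j = 2: C(10,2)·(4)^2 = 45·16 = 720.
  V_q(n, t) = 1 + 40 + 720 = 761.
Step 2: q^n = 5^10 = 9765625.
Step 3: Hamming bound ⌊q^n / V_q(n,t)⌋ = ⌊9765625/761⌋ = 12832.
Step 4: Compare |C| = 17123 to 12832: violated.
The claimed |C| lies above the Hamming bound, so no 5-ary code of length 10 with d ≥ 5 can have 17123 codewords.


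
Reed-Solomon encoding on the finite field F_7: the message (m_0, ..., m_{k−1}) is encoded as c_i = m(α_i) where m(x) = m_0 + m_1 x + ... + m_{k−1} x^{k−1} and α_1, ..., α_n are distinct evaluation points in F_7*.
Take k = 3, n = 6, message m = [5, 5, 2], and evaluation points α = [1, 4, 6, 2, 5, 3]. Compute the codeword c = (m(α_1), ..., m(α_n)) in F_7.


c = [5, 1, 2, 2, 3, 3]

Message polynomial: m(x) = 5 + 5·x + 2·x^2 (mod 7).
For each evaluation point α_i, compute m(α_i) mod 7:
  α_1 = 1: Horner steps 2 → 0 → 5, so m(1) = 5.
  α_2 = 4: Horner steps 2 → 6 → 1, so m(4) = 1.
  α_3 = 6: Horner steps 2 → 3 → 2, so m(6) = 2.
  α_4 = 2: Horner steps 2 → 2 → 2, so m(2) = 2.
  α_5 = 5: Horner steps 2 → 1 → 3, so m(5) = 3.
  α_6 = 3: Horner steps 2 → 4 → 3, so m(3) = 3.
Codeword c = [5, 1, 2, 2, 3, 3] ∈ F_7^6.


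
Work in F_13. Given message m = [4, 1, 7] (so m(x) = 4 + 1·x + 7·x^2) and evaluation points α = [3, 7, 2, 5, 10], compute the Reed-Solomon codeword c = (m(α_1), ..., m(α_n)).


c = [5, 3, 8, 2, 12]

Message polynomial: m(x) = 4 + 1·x + 7·x^2 (mod 13).
For each evaluation point α_i, compute m(α_i) mod 13:
  α_1 = 3: Horner steps 7 → 9 → 5, so m(3) = 5.
  α_2 = 7: Horner steps 7 → 11 → 3, so m(7) = 3.
  α_3 = 2: Horner steps 7 → 2 → 8, so m(2) = 8.
  α_4 = 5: Horner steps 7 → 10 → 2, so m(5) = 2.
  α_5 = 10: Horner steps 7 → 6 → 12, so m(10) = 12.
Codeword c = [5, 3, 8, 2, 12] ∈ F_13^5.


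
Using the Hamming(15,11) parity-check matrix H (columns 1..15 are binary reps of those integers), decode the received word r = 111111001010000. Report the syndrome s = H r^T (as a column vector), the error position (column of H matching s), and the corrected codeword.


s = (0, 1, 0, 1)^T, error position = 5, corrected codeword c = 111101001010000

Compute s = H r^T mod 2 one row at a time:
  s_1 = 0 + 1 + 0 + 1 + 0 + 0 + 0 + 0 = 2 ≡ 0 (mod 2).
  s_2 = 1 + 1 + 1 + 0 + 0 + 0 + 0 + 0 = 3 ≡ 1 (mod 2).
  s_3 = 1 + 1 + 1 + 0 + 0 + 1 + 0 + 0 = 4 ≡ 0 (mod 2).
  s_4 = 1 + 1 + 1 + 0 + 1 + 1 + 0 + 0 = 5 ≡ 1 (mod 2).
s = (0, 1, 0, 1)^T — this equals column 5 of H (binary 0101), so error is at position 5.
Correct: flip bit 5 of r = 111111001010000 to get c = 111101001010000.


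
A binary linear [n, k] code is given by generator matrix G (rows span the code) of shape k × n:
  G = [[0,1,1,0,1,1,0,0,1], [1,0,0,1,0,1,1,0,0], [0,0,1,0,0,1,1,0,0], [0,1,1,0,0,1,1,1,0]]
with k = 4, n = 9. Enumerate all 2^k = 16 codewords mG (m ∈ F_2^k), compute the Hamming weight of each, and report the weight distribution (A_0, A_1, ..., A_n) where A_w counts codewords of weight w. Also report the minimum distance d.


Weight distribution: A_0 = 1, A_2 = 1, A_3 = 2, A_4 = 3, A_5 = 4, A_6 = 3, A_7 = 2. Minimum distance d = 2.

Enumerate all 2^4 = 16 messages m ∈ F_2^4.
For each, compute codeword c = mG in F_2^9, then tally its weight.
  m = 0000 → c = 000000000, weight = 0.
  m = 1000 → c = 011011001, weight = 5.
  m = 0100 → c = 100101100, weight = 4.
  m = 1100 → c = 111110101, weight = 7.
  m = 0010 → c = 001001100, weight = 3.
  m = 1010 → c = 010010101, weight = 4.
  m = 0110 → c = 101100000, weight = 3.
  m = 1110 → c = 110111001, weight = 6.
  m = 0001 → c = 011001110, weight = 5.
  m = 1001 → c = 000010111, weight = 4.
  m = 0101 → c = 111100010, weight = 5.
  m = 1101 → c = 100111011, weight = 6.
  m = 0011 → c = 010000010, weight = 2.
  m = 1011 → c = 001011011, weight = 5.
  m = 0111 → c = 110101110, weight = 6.
  m = 1111 → c = 101110111, weight = 7.
Tally weights:
  weight 0: 1 codewords.
  weight 2: 1 codewords.
  weight 3: 2 codewords.
  weight 4: 3 codewords.
  weight 5: 4 codewords.
  weight 6: 3 codewords.
  weight 7: 2 codewords.
Minimum distance d = smallest w > 0 with A_w > 0 = 2.
Sanity: Σ A_w = 16 = 2^4 = 16 ✓.


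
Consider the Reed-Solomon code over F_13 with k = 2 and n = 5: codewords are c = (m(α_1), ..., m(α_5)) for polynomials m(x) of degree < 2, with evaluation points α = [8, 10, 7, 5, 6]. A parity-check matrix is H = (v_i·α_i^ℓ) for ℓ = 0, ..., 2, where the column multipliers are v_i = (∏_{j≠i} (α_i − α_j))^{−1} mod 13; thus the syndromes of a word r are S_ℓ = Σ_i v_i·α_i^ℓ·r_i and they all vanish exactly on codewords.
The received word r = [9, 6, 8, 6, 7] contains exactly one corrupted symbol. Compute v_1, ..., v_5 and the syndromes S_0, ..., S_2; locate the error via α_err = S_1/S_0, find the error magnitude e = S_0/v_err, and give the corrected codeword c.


S = (7, 5, 11), error at position 2, error magnitude e = 8, c = [9, 11, 8, 6, 7].

Step 1: column multipliers v_i = (∏_{j≠i}(α_i − α_j))^{−1} mod 13.
  i = 1 (α = 8): (8−10)(8−7)(8−5)(8−6) = (−2)·1·3·2 = −12 ≡ 1, so v_1 = 1^{−1} = 1 (mod 13).
  i = 2 (α = 10): (10−8)(10−7)(10−5)(10−6) = 2·3·5·4 = 120 ≡ 3, so v_2 = 3^{−1} = 9 (mod 13).
  i = 3 (α = 7): (7−8)(7−10)(7−5)(7−6) = (−1)·(−3)·2·1 = 6 ≡ 6, so v_3 = 6^{−1} = 11 (mod 13).
  i = 4 (α = 5): (5−8)(5−10)(5−7)(5−6) = (−3)·(−5)·(−2)·(−1) = 30 ≡ 4, so v_4 = 4^{−1} = 10 (mod 13).
  i = 5 (α = 6): (6−8)(6−10)(6−7)(6−5) = (−2)·(−4)·(−1)·1 = −8 ≡ 5, so v_5 = 5^{−1} = 8 (mod 13).
  v = [1, 9, 11, 10, 8].
Step 2: syndromes of r = [9, 6, 8, 6, 7] (all sums mod 13).
  S_0 = Σ v_i r_i = 1·9 + 9·6 + 11·8 + 10·6 + 8·7 = 267 ≡ 7.
  S_1 = Σ v_i α_i r_i = 1·8·9 + 9·10·6 + 11·7·8 + 10·5·6 + 8·6·7 = 1864 ≡ 5.
  α_i^2 mod 13 = [12, 9, 10, 12, 10].
  S_2 = Σ v_i α_i^2 r_i = 1·12·9 + 9·9·6 + 11·10·8 + 10·12·6 + 8·10·7 = 2754 ≡ 11.
  S = (7, 5, 11) ≠ 0, so r is not a codeword (an error is present).
Step 3: locate the error. For a single error e at position i, S_ℓ = v_i·e·α_i^ℓ, so α_err = S_1/S_0.
  S_0^{−1} = 7^{−1} = 2 (mod 13), so α_err = 5·2 = 10 ≡ 10 = α_2. Error position i = 2.
  Consistency check: S_2/S_1 = 11·8 = 88 ≡ 10 = α_err ✓ (single-error assumption holds).
Step 4: error magnitude e = S_0/v_2 = S_0·∏_{j≠2}(α_2 − α_j) = 7·3 = 21 ≡ 8 (mod 13).
Step 5: correct position 2: c_2 = r_2 − e = 6 − 8 ≡ 11 (mod 13). Hence c = [9, 11, 8, 6, 7].
  Check: interpolating c through the α_i gives m(x) = 1 + 1·x (degree < 2) with m(α_i) = c_i for every i, so c is indeed a codeword.
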